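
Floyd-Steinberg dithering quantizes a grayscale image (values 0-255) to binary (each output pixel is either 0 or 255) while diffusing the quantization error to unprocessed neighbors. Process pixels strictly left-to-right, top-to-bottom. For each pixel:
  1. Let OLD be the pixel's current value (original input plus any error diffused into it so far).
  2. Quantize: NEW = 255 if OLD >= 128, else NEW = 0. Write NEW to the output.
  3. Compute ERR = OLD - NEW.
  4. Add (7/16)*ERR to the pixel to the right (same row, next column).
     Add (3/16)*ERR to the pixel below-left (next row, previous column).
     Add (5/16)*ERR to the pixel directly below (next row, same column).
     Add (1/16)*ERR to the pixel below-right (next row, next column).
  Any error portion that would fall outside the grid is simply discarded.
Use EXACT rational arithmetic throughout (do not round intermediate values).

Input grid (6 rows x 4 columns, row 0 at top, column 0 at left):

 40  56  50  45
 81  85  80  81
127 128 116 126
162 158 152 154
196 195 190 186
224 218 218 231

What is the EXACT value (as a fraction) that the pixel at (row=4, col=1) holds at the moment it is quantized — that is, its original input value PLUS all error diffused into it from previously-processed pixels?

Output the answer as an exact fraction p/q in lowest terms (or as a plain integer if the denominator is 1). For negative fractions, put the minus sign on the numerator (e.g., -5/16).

(0,0): OLD=40 → NEW=0, ERR=40
(0,1): OLD=147/2 → NEW=0, ERR=147/2
(0,2): OLD=2629/32 → NEW=0, ERR=2629/32
(0,3): OLD=41443/512 → NEW=0, ERR=41443/512
(1,0): OLD=3433/32 → NEW=0, ERR=3433/32
(1,1): OLD=44239/256 → NEW=255, ERR=-21041/256
(1,2): OLD=733067/8192 → NEW=0, ERR=733067/8192
(1,3): OLD=19736765/131072 → NEW=255, ERR=-13686595/131072
(2,0): OLD=594389/4096 → NEW=255, ERR=-450091/4096
(2,1): OLD=10187431/131072 → NEW=0, ERR=10187431/131072
(2,2): OLD=40174279/262144 → NEW=255, ERR=-26672441/262144
(2,3): OLD=228367411/4194304 → NEW=0, ERR=228367411/4194304
(3,0): OLD=298286357/2097152 → NEW=255, ERR=-236487403/2097152
(3,1): OLD=3590597739/33554432 → NEW=0, ERR=3590597739/33554432
(3,2): OLD=97757000757/536870912 → NEW=255, ERR=-39145081803/536870912
(3,3): OLD=1140364338419/8589934592 → NEW=255, ERR=-1050068982541/8589934592
(4,0): OLD=97079499729/536870912 → NEW=255, ERR=-39822582831/536870912
(4,1): OLD=752775482083/4294967296 → NEW=255, ERR=-342441178397/4294967296
Target (4,1): original=195, with diffused error = 752775482083/4294967296

Answer: 752775482083/4294967296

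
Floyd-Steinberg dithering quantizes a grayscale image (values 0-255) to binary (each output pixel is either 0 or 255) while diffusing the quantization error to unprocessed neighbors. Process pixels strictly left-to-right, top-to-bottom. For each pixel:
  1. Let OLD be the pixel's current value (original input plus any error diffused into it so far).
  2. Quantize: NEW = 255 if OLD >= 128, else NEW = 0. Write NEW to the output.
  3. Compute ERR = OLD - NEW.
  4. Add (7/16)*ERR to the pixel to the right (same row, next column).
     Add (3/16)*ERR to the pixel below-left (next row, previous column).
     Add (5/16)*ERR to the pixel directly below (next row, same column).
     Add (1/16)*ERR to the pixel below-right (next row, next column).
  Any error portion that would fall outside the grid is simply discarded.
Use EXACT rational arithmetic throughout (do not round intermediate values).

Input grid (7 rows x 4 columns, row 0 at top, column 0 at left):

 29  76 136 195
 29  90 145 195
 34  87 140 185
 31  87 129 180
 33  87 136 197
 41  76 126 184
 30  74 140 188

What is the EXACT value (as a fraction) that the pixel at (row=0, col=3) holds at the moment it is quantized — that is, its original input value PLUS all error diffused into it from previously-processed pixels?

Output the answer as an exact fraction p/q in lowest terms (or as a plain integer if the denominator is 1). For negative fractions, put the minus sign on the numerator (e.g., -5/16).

(0,0): OLD=29 → NEW=0, ERR=29
(0,1): OLD=1419/16 → NEW=0, ERR=1419/16
(0,2): OLD=44749/256 → NEW=255, ERR=-20531/256
(0,3): OLD=655003/4096 → NEW=255, ERR=-389477/4096
Target (0,3): original=195, with diffused error = 655003/4096

Answer: 655003/4096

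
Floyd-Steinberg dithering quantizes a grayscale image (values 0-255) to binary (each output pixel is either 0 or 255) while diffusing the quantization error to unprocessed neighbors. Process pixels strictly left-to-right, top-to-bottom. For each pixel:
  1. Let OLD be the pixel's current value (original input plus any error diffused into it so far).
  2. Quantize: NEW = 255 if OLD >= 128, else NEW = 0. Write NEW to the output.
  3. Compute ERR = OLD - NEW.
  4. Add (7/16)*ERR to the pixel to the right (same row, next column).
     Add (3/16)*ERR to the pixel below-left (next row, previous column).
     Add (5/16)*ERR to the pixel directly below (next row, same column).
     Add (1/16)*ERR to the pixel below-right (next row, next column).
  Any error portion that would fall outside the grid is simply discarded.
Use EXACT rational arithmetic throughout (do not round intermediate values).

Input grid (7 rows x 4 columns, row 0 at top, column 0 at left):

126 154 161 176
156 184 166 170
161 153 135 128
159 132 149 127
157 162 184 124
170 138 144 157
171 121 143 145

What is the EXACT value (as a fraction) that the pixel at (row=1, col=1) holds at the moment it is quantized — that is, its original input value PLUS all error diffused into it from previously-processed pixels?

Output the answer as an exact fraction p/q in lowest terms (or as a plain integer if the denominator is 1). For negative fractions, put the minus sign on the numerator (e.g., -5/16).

Answer: 129333/1024

Derivation:
(0,0): OLD=126 → NEW=0, ERR=126
(0,1): OLD=1673/8 → NEW=255, ERR=-367/8
(0,2): OLD=18039/128 → NEW=255, ERR=-14601/128
(0,3): OLD=258241/2048 → NEW=0, ERR=258241/2048
(1,0): OLD=23907/128 → NEW=255, ERR=-8733/128
(1,1): OLD=129333/1024 → NEW=0, ERR=129333/1024
Target (1,1): original=184, with diffused error = 129333/1024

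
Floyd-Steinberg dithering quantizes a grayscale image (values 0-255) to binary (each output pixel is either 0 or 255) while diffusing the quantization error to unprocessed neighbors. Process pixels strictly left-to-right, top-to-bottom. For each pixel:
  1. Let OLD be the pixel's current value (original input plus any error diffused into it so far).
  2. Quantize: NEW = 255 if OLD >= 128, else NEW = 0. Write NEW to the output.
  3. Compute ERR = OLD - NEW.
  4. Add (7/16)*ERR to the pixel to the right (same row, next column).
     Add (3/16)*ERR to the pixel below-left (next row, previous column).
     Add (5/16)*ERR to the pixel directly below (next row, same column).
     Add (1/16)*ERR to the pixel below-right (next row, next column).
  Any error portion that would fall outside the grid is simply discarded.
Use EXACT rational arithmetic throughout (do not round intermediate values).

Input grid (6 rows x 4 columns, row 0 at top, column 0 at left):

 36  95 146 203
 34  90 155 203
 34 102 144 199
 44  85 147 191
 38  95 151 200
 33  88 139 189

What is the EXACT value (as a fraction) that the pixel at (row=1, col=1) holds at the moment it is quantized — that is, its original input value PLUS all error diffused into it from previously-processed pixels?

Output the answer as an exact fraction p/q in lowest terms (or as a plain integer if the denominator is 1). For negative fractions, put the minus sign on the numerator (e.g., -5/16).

(0,0): OLD=36 → NEW=0, ERR=36
(0,1): OLD=443/4 → NEW=0, ERR=443/4
(0,2): OLD=12445/64 → NEW=255, ERR=-3875/64
(0,3): OLD=180747/1024 → NEW=255, ERR=-80373/1024
(1,0): OLD=4225/64 → NEW=0, ERR=4225/64
(1,1): OLD=73927/512 → NEW=255, ERR=-56633/512
Target (1,1): original=90, with diffused error = 73927/512

Answer: 73927/512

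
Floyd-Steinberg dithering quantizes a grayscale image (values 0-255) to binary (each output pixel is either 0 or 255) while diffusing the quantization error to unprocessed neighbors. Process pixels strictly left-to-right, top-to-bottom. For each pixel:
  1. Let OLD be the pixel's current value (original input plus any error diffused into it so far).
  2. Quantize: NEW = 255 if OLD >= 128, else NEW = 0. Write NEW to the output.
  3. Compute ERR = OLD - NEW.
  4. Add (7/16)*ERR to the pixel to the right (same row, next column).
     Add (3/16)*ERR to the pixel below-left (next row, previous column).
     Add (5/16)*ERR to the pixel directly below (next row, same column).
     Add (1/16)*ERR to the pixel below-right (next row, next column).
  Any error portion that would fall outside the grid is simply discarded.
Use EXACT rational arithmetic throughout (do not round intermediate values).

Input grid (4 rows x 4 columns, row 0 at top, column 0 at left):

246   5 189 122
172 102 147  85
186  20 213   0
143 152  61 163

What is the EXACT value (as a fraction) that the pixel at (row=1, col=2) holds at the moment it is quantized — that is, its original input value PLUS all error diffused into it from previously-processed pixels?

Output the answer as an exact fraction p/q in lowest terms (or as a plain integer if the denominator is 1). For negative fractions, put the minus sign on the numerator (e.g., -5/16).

Answer: 10934489/65536

Derivation:
(0,0): OLD=246 → NEW=255, ERR=-9
(0,1): OLD=17/16 → NEW=0, ERR=17/16
(0,2): OLD=48503/256 → NEW=255, ERR=-16777/256
(0,3): OLD=382273/4096 → NEW=0, ERR=382273/4096
(1,0): OLD=43363/256 → NEW=255, ERR=-21917/256
(1,1): OLD=106549/2048 → NEW=0, ERR=106549/2048
(1,2): OLD=10934489/65536 → NEW=255, ERR=-5777191/65536
Target (1,2): original=147, with diffused error = 10934489/65536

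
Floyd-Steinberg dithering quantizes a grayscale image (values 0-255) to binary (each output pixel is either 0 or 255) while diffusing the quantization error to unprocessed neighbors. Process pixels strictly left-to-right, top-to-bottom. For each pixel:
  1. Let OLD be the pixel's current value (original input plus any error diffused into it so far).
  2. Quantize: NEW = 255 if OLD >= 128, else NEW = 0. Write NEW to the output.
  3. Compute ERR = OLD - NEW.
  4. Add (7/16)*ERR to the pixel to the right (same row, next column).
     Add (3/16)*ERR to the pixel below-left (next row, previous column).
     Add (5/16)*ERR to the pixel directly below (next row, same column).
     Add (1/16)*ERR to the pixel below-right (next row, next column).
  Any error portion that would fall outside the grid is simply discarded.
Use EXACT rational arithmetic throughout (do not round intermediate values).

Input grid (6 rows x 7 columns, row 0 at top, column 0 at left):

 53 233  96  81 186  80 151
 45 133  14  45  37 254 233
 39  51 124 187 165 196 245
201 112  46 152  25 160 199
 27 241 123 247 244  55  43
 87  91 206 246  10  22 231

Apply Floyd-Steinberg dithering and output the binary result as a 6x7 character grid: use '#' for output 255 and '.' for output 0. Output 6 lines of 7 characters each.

Answer: .#..#.#
.#...##
..#####
#..#..#
.####..
.#.#..#

Derivation:
(0,0): OLD=53 → NEW=0, ERR=53
(0,1): OLD=4099/16 → NEW=255, ERR=19/16
(0,2): OLD=24709/256 → NEW=0, ERR=24709/256
(0,3): OLD=504739/4096 → NEW=0, ERR=504739/4096
(0,4): OLD=15722869/65536 → NEW=255, ERR=-988811/65536
(0,5): OLD=76964403/1048576 → NEW=0, ERR=76964403/1048576
(0,6): OLD=3072110437/16777216 → NEW=255, ERR=-1206079643/16777216
(1,0): OLD=15817/256 → NEW=0, ERR=15817/256
(1,1): OLD=372351/2048 → NEW=255, ERR=-149889/2048
(1,2): OLD=2314859/65536 → NEW=0, ERR=2314859/65536
(1,3): OLD=26782031/262144 → NEW=0, ERR=26782031/262144
(1,4): OLD=1651655373/16777216 → NEW=0, ERR=1651655373/16777216
(1,5): OLD=41014985565/134217728 → NEW=255, ERR=6789464925/134217728
(1,6): OLD=509498202323/2147483648 → NEW=255, ERR=-38110127917/2147483648
(2,0): OLD=1460965/32768 → NEW=0, ERR=1460965/32768
(2,1): OLD=60942375/1048576 → NEW=0, ERR=60942375/1048576
(2,2): OLD=2936801333/16777216 → NEW=255, ERR=-1341388747/16777216
(2,3): OLD=27462764493/134217728 → NEW=255, ERR=-6762756147/134217728
(2,4): OLD=203571259229/1073741824 → NEW=255, ERR=-70232905891/1073741824
(2,5): OLD=6391486735647/34359738368 → NEW=255, ERR=-2370246548193/34359738368
(2,6): OLD=116787741352649/549755813888 → NEW=255, ERR=-23399991188791/549755813888
(3,0): OLD=3788801941/16777216 → NEW=255, ERR=-489388139/16777216
(3,1): OLD=14119145969/134217728 → NEW=0, ERR=14119145969/134217728
(3,2): OLD=65737537635/1073741824 → NEW=0, ERR=65737537635/1073741824
(3,3): OLD=626111259013/4294967296 → NEW=255, ERR=-469105401467/4294967296
(3,4): OLD=-32605277295723/549755813888 → NEW=0, ERR=-32605277295723/549755813888
(3,5): OLD=441679498622607/4398046511104 → NEW=0, ERR=441679498622607/4398046511104
(3,6): OLD=15855745375993041/70368744177664 → NEW=255, ERR=-2088284389311279/70368744177664
(4,0): OLD=80763970843/2147483648 → NEW=0, ERR=80763970843/2147483648
(4,1): OLD=10307359964127/34359738368 → NEW=255, ERR=1545626680287/34359738368
(4,2): OLD=81313329624689/549755813888 → NEW=255, ERR=-58874402916751/549755813888
(4,3): OLD=698064243255595/4398046511104 → NEW=255, ERR=-423437617075925/4398046511104
(4,4): OLD=6873186866377617/35184372088832 → NEW=255, ERR=-2098828016274543/35184372088832
(4,5): OLD=57436933876522897/1125899906842624 → NEW=0, ERR=57436933876522897/1125899906842624
(4,6): OLD=1122684873545870663/18014398509481984 → NEW=0, ERR=1122684873545870663/18014398509481984
(5,0): OLD=58926753516557/549755813888 → NEW=0, ERR=58926753516557/549755813888
(5,1): OLD=590317120922671/4398046511104 → NEW=255, ERR=-531184739408849/4398046511104
(5,2): OLD=3675109685957881/35184372088832 → NEW=0, ERR=3675109685957881/35184372088832
(5,3): OLD=68604752912407613/281474976710656 → NEW=255, ERR=-3171366148809667/281474976710656
(5,4): OLD=-180555978017645825/18014398509481984 → NEW=0, ERR=-180555978017645825/18014398509481984
(5,5): OLD=5982792907820507663/144115188075855872 → NEW=0, ERR=5982792907820507663/144115188075855872
(5,6): OLD=626788607961136613889/2305843009213693952 → NEW=255, ERR=38798640611644656129/2305843009213693952
Row 0: .#..#.#
Row 1: .#...##
Row 2: ..#####
Row 3: #..#..#
Row 4: .####..
Row 5: .#.#..#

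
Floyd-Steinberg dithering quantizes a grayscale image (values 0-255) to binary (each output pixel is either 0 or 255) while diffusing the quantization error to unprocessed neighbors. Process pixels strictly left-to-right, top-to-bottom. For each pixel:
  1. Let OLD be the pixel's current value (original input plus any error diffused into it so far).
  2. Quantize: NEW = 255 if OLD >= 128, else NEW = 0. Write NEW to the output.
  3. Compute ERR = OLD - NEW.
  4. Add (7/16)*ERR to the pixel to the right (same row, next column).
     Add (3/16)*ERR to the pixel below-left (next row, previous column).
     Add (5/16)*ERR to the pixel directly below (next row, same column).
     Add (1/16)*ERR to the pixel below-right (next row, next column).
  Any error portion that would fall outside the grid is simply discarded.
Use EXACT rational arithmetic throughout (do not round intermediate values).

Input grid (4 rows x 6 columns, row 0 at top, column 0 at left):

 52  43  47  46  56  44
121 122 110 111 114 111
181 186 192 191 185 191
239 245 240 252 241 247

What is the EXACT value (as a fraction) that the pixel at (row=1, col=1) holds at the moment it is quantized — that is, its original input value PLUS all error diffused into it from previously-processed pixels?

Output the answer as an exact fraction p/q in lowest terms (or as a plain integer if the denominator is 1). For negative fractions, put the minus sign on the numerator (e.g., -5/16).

(0,0): OLD=52 → NEW=0, ERR=52
(0,1): OLD=263/4 → NEW=0, ERR=263/4
(0,2): OLD=4849/64 → NEW=0, ERR=4849/64
(0,3): OLD=81047/1024 → NEW=0, ERR=81047/1024
(0,4): OLD=1484833/16384 → NEW=0, ERR=1484833/16384
(0,5): OLD=21928167/262144 → NEW=0, ERR=21928167/262144
(1,0): OLD=9573/64 → NEW=255, ERR=-6747/64
(1,1): OLD=58307/512 → NEW=0, ERR=58307/512
Target (1,1): original=122, with diffused error = 58307/512

Answer: 58307/512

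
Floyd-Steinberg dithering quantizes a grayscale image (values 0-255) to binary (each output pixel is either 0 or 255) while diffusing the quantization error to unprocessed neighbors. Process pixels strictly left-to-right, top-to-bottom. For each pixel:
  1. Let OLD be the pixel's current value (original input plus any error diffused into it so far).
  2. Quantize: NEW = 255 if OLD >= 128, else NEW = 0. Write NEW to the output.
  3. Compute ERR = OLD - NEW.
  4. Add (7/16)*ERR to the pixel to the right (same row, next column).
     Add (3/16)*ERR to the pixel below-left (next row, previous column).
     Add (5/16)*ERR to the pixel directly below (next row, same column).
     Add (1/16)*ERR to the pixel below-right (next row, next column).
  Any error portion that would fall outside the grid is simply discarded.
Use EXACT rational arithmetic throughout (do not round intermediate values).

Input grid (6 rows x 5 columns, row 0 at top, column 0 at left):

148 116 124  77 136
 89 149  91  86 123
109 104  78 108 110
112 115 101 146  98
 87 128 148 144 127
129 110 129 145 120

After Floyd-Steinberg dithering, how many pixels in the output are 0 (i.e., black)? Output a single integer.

(0,0): OLD=148 → NEW=255, ERR=-107
(0,1): OLD=1107/16 → NEW=0, ERR=1107/16
(0,2): OLD=39493/256 → NEW=255, ERR=-25787/256
(0,3): OLD=134883/4096 → NEW=0, ERR=134883/4096
(0,4): OLD=9857077/65536 → NEW=255, ERR=-6854603/65536
(1,0): OLD=17545/256 → NEW=0, ERR=17545/256
(1,1): OLD=358463/2048 → NEW=255, ERR=-163777/2048
(1,2): OLD=2295979/65536 → NEW=0, ERR=2295979/65536
(1,3): OLD=22468687/262144 → NEW=0, ERR=22468687/262144
(1,4): OLD=544720653/4194304 → NEW=255, ERR=-524826867/4194304
(2,0): OLD=3782181/32768 → NEW=0, ERR=3782181/32768
(2,1): OLD=147177575/1048576 → NEW=255, ERR=-120209305/1048576
(2,2): OLD=836606453/16777216 → NEW=0, ERR=836606453/16777216
(2,3): OLD=36327102479/268435456 → NEW=255, ERR=-32123938801/268435456
(2,4): OLD=102642169001/4294967296 → NEW=0, ERR=102642169001/4294967296
(3,0): OLD=2123569237/16777216 → NEW=0, ERR=2123569237/16777216
(3,1): OLD=20282306865/134217728 → NEW=255, ERR=-13943213775/134217728
(3,2): OLD=178369821803/4294967296 → NEW=0, ERR=178369821803/4294967296
(3,3): OLD=1154226876371/8589934592 → NEW=255, ERR=-1036206444589/8589934592
(3,4): OLD=6214027976511/137438953472 → NEW=0, ERR=6214027976511/137438953472
(4,0): OLD=229944205531/2147483648 → NEW=0, ERR=229944205531/2147483648
(4,1): OLD=10863140885723/68719476736 → NEW=255, ERR=-6660325681957/68719476736
(4,2): OLD=98367146758453/1099511627776 → NEW=0, ERR=98367146758453/1099511627776
(4,3): OLD=2753472038985947/17592186044416 → NEW=255, ERR=-1732535402340133/17592186044416
(4,4): OLD=25474401332321149/281474976710656 → NEW=0, ERR=25474401332321149/281474976710656
(5,0): OLD=158647095822193/1099511627776 → NEW=255, ERR=-121728369260687/1099511627776
(5,1): OLD=481524349505811/8796093022208 → NEW=0, ERR=481524349505811/8796093022208
(5,2): OLD=44018335047830827/281474976710656 → NEW=255, ERR=-27757784013386453/281474976710656
(5,3): OLD=105429954813733381/1125899906842624 → NEW=0, ERR=105429954813733381/1125899906842624
(5,4): OLD=3298343265730626215/18014398509481984 → NEW=255, ERR=-1295328354187279705/18014398509481984
Output grid:
  Row 0: #.#.#  (2 black, running=2)
  Row 1: .#..#  (3 black, running=5)
  Row 2: .#.#.  (3 black, running=8)
  Row 3: .#.#.  (3 black, running=11)
  Row 4: .#.#.  (3 black, running=14)
  Row 5: #.#.#  (2 black, running=16)

Answer: 16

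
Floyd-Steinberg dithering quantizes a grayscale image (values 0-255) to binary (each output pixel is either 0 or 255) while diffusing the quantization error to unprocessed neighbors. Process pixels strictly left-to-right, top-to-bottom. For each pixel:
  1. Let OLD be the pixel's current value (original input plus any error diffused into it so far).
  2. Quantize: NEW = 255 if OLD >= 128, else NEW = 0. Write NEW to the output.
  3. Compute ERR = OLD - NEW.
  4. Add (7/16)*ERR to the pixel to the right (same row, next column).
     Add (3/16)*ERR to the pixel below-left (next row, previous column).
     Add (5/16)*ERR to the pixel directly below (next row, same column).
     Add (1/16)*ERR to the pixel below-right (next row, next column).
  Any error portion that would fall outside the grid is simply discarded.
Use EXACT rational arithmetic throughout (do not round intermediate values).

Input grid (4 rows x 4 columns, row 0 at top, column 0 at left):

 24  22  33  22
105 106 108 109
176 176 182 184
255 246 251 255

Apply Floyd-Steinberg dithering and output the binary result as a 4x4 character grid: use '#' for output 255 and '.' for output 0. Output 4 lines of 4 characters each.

(0,0): OLD=24 → NEW=0, ERR=24
(0,1): OLD=65/2 → NEW=0, ERR=65/2
(0,2): OLD=1511/32 → NEW=0, ERR=1511/32
(0,3): OLD=21841/512 → NEW=0, ERR=21841/512
(1,0): OLD=3795/32 → NEW=0, ERR=3795/32
(1,1): OLD=45669/256 → NEW=255, ERR=-19611/256
(1,2): OLD=813225/8192 → NEW=0, ERR=813225/8192
(1,3): OLD=22113519/131072 → NEW=255, ERR=-11309841/131072
(2,0): OLD=813863/4096 → NEW=255, ERR=-230617/4096
(2,1): OLD=20113469/131072 → NEW=255, ERR=-13309891/131072
(2,2): OLD=38700009/262144 → NEW=255, ERR=-28146711/262144
(2,3): OLD=487649749/4194304 → NEW=0, ERR=487649749/4194304
(3,0): OLD=457945367/2097152 → NEW=255, ERR=-76828393/2097152
(3,1): OLD=5858203273/33554432 → NEW=255, ERR=-2698176887/33554432
(3,2): OLD=106149727543/536870912 → NEW=255, ERR=-30752355017/536870912
(3,3): OLD=2229618211073/8589934592 → NEW=255, ERR=39184890113/8589934592
Row 0: ....
Row 1: .#.#
Row 2: ###.
Row 3: ####

Answer: ....
.#.#
###.
####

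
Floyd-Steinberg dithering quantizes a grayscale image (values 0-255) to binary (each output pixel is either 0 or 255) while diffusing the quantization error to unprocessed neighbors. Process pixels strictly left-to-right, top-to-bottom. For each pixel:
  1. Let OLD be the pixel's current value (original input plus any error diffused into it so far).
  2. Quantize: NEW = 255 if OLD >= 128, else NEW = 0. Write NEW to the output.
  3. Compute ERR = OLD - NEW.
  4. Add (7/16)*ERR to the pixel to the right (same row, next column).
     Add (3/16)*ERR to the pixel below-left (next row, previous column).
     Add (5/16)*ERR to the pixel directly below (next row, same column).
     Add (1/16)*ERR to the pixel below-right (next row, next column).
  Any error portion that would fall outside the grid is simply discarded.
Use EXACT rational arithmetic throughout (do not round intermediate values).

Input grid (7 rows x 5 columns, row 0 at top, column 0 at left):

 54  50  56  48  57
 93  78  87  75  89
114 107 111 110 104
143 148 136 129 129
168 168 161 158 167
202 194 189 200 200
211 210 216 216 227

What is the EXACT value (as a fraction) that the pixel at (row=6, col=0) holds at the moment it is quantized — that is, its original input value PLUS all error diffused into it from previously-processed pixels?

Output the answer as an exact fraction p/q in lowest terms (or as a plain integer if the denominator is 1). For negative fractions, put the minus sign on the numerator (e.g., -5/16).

(0,0): OLD=54 → NEW=0, ERR=54
(0,1): OLD=589/8 → NEW=0, ERR=589/8
(0,2): OLD=11291/128 → NEW=0, ERR=11291/128
(0,3): OLD=177341/2048 → NEW=0, ERR=177341/2048
(0,4): OLD=3109163/32768 → NEW=0, ERR=3109163/32768
(1,0): OLD=15831/128 → NEW=0, ERR=15831/128
(1,1): OLD=179233/1024 → NEW=255, ERR=-81887/1024
(1,2): OLD=3290485/32768 → NEW=0, ERR=3290485/32768
(1,3): OLD=22190065/131072 → NEW=255, ERR=-11233295/131072
(1,4): OLD=181546547/2097152 → NEW=0, ERR=181546547/2097152
(2,0): OLD=2255355/16384 → NEW=255, ERR=-1922565/16384
(2,1): OLD=30005177/524288 → NEW=0, ERR=30005177/524288
(2,2): OLD=1227684843/8388608 → NEW=255, ERR=-911410197/8388608
(2,3): OLD=7810347025/134217728 → NEW=0, ERR=7810347025/134217728
(2,4): OLD=324602729527/2147483648 → NEW=255, ERR=-223005600713/2147483648
(3,0): OLD=981976075/8388608 → NEW=0, ERR=981976075/8388608
(3,1): OLD=12709943279/67108864 → NEW=255, ERR=-4402817041/67108864
(3,2): OLD=188617888181/2147483648 → NEW=0, ERR=188617888181/2147483648
(3,3): OLD=684402677021/4294967296 → NEW=255, ERR=-410813983459/4294967296
(3,4): OLD=4008989712401/68719476736 → NEW=0, ERR=4008989712401/68719476736
(4,0): OLD=206459218309/1073741824 → NEW=255, ERR=-67344946811/1073741824
(4,1): OLD=4942395603653/34359738368 → NEW=255, ERR=-3819337680187/34359738368
(4,2): OLD=64750975401131/549755813888 → NEW=0, ERR=64750975401131/549755813888
(4,3): OLD=1724620508374981/8796093022208 → NEW=255, ERR=-518383212288059/8796093022208
(4,4): OLD=21598884447135971/140737488355328 → NEW=255, ERR=-14289175083472669/140737488355328
(5,0): OLD=88817469875055/549755813888 → NEW=255, ERR=-51370262666385/549755813888
(5,1): OLD=600537753332429/4398046511104 → NEW=255, ERR=-520964106999091/4398046511104
(5,2): OLD=21953065750268149/140737488355328 → NEW=255, ERR=-13934993780340491/140737488355328
(5,3): OLD=71263268435973243/562949953421312 → NEW=0, ERR=71263268435973243/562949953421312
(5,4): OLD=1981322702744121945/9007199254740992 → NEW=255, ERR=-315513107214831015/9007199254740992
(6,0): OLD=11230102193834431/70368744177664 → NEW=255, ERR=-6713927571469889/70368744177664
Target (6,0): original=211, with diffused error = 11230102193834431/70368744177664

Answer: 11230102193834431/70368744177664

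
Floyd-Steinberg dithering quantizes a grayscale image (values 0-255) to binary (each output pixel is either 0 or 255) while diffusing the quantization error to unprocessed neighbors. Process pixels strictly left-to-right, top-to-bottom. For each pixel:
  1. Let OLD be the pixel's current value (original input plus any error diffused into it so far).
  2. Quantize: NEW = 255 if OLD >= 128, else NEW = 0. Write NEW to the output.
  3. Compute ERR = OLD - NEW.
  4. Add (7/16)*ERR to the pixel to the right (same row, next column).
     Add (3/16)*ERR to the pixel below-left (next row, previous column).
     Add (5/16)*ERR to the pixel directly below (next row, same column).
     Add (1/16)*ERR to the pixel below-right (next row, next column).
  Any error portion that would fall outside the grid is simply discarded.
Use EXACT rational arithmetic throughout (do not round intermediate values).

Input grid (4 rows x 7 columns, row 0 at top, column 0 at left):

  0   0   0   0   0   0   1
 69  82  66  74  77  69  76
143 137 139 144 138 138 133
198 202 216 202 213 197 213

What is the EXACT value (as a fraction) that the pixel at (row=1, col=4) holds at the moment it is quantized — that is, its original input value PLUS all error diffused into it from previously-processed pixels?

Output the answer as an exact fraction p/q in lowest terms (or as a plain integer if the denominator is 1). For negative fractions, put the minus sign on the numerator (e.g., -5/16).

Answer: 8611589/65536

Derivation:
(0,0): OLD=0 → NEW=0, ERR=0
(0,1): OLD=0 → NEW=0, ERR=0
(0,2): OLD=0 → NEW=0, ERR=0
(0,3): OLD=0 → NEW=0, ERR=0
(0,4): OLD=0 → NEW=0, ERR=0
(0,5): OLD=0 → NEW=0, ERR=0
(0,6): OLD=1 → NEW=0, ERR=1
(1,0): OLD=69 → NEW=0, ERR=69
(1,1): OLD=1795/16 → NEW=0, ERR=1795/16
(1,2): OLD=29461/256 → NEW=0, ERR=29461/256
(1,3): OLD=509331/4096 → NEW=0, ERR=509331/4096
(1,4): OLD=8611589/65536 → NEW=255, ERR=-8100091/65536
Target (1,4): original=77, with diffused error = 8611589/65536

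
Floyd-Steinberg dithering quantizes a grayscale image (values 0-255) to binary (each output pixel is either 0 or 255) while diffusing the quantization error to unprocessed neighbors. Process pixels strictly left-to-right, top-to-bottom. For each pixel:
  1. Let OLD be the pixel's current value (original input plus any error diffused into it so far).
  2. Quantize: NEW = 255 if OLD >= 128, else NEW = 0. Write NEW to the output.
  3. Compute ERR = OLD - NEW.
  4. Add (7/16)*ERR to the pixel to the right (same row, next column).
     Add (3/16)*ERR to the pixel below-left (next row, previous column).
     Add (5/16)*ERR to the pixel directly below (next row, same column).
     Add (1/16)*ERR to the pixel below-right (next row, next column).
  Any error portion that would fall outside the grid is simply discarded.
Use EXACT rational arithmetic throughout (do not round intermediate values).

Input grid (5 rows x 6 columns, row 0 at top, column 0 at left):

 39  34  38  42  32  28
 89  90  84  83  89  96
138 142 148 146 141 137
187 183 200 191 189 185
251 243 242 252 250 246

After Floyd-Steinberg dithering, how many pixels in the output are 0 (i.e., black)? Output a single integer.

Answer: 12

Derivation:
(0,0): OLD=39 → NEW=0, ERR=39
(0,1): OLD=817/16 → NEW=0, ERR=817/16
(0,2): OLD=15447/256 → NEW=0, ERR=15447/256
(0,3): OLD=280161/4096 → NEW=0, ERR=280161/4096
(0,4): OLD=4058279/65536 → NEW=0, ERR=4058279/65536
(0,5): OLD=57768081/1048576 → NEW=0, ERR=57768081/1048576
(1,0): OLD=28355/256 → NEW=0, ERR=28355/256
(1,1): OLD=344405/2048 → NEW=255, ERR=-177835/2048
(1,2): OLD=5300729/65536 → NEW=0, ERR=5300729/65536
(1,3): OLD=40669765/262144 → NEW=255, ERR=-26176955/262144
(1,4): OLD=1329905263/16777216 → NEW=0, ERR=1329905263/16777216
(1,5): OLD=40739506521/268435456 → NEW=255, ERR=-27711534759/268435456
(2,0): OLD=5122679/32768 → NEW=255, ERR=-3233161/32768
(2,1): OLD=98341005/1048576 → NEW=0, ERR=98341005/1048576
(2,2): OLD=3190298343/16777216 → NEW=255, ERR=-1087891737/16777216
(2,3): OLD=14273205615/134217728 → NEW=0, ERR=14273205615/134217728
(2,4): OLD=801867882189/4294967296 → NEW=255, ERR=-293348778291/4294967296
(2,5): OLD=5484659831403/68719476736 → NEW=0, ERR=5484659831403/68719476736
(3,0): OLD=2915056647/16777216 → NEW=255, ERR=-1363133433/16777216
(3,1): OLD=21264990587/134217728 → NEW=255, ERR=-12960530053/134217728
(3,2): OLD=175332307617/1073741824 → NEW=255, ERR=-98471857503/1073741824
(3,3): OLD=11493374325347/68719476736 → NEW=255, ERR=-6030092242333/68719476736
(3,4): OLD=82945505229571/549755813888 → NEW=255, ERR=-57242227311869/549755813888
(3,5): OLD=1408419367560269/8796093022208 → NEW=255, ERR=-834584353102771/8796093022208
(4,0): OLD=445611468169/2147483648 → NEW=255, ERR=-101996862071/2147483648
(4,1): OLD=5833283760245/34359738368 → NEW=255, ERR=-2928449523595/34359738368
(4,2): OLD=168846458076367/1099511627776 → NEW=255, ERR=-111529007006513/1099511627776
(4,3): OLD=2725831908806315/17592186044416 → NEW=255, ERR=-1760175532519765/17592186044416
(4,4): OLD=42337549347472731/281474976710656 → NEW=255, ERR=-29438569713744549/281474976710656
(4,5): OLD=738974003456809885/4503599627370496 → NEW=255, ERR=-409443901522666595/4503599627370496
Output grid:
  Row 0: ......  (6 black, running=6)
  Row 1: .#.#.#  (3 black, running=9)
  Row 2: #.#.#.  (3 black, running=12)
  Row 3: ######  (0 black, running=12)
  Row 4: ######  (0 black, running=12)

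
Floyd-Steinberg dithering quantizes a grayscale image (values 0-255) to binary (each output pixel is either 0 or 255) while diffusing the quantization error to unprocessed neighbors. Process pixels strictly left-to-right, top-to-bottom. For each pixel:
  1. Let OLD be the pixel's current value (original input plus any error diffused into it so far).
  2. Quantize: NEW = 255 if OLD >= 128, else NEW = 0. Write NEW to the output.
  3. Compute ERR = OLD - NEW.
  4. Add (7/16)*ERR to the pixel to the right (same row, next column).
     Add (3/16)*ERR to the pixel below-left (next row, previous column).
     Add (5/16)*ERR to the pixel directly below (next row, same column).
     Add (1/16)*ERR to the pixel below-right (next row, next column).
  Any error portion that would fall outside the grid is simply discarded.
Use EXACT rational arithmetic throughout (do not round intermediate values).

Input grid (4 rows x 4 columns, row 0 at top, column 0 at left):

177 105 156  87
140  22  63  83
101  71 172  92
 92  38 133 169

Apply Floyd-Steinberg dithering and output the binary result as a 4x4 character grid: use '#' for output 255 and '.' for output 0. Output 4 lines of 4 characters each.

(0,0): OLD=177 → NEW=255, ERR=-78
(0,1): OLD=567/8 → NEW=0, ERR=567/8
(0,2): OLD=23937/128 → NEW=255, ERR=-8703/128
(0,3): OLD=117255/2048 → NEW=0, ERR=117255/2048
(1,0): OLD=16501/128 → NEW=255, ERR=-16139/128
(1,1): OLD=-29325/1024 → NEW=0, ERR=-29325/1024
(1,2): OLD=1454511/32768 → NEW=0, ERR=1454511/32768
(1,3): OLD=60849913/524288 → NEW=0, ERR=60849913/524288
(2,0): OLD=921249/16384 → NEW=0, ERR=921249/16384
(2,1): OLD=45661883/524288 → NEW=0, ERR=45661883/524288
(2,2): OLD=255796247/1048576 → NEW=255, ERR=-11590633/1048576
(2,3): OLD=2117412923/16777216 → NEW=0, ERR=2117412923/16777216
(3,0): OLD=1056137425/8388608 → NEW=0, ERR=1056137425/8388608
(3,1): OLD=16339690575/134217728 → NEW=0, ERR=16339690575/134217728
(3,2): OLD=455082506289/2147483648 → NEW=255, ERR=-92525823951/2147483648
(3,3): OLD=6490521670871/34359738368 → NEW=255, ERR=-2271211612969/34359738368
Row 0: #.#.
Row 1: #...
Row 2: ..#.
Row 3: ..##

Answer: #.#.
#...
..#.
..##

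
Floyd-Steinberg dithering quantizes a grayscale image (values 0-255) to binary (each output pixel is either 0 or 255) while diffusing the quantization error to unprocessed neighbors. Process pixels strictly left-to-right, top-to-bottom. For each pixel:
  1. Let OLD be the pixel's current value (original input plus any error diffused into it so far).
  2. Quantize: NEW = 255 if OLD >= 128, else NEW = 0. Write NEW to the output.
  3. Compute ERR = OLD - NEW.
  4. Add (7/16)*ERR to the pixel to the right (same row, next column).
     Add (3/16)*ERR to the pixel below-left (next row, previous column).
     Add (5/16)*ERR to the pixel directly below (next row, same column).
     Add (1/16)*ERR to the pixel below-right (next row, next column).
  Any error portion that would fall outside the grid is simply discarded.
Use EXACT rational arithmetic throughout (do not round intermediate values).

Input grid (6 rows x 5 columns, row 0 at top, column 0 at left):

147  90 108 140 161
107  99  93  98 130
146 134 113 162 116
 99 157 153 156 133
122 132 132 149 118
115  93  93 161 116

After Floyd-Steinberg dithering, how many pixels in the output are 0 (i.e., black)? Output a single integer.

(0,0): OLD=147 → NEW=255, ERR=-108
(0,1): OLD=171/4 → NEW=0, ERR=171/4
(0,2): OLD=8109/64 → NEW=0, ERR=8109/64
(0,3): OLD=200123/1024 → NEW=255, ERR=-60997/1024
(0,4): OLD=2210845/16384 → NEW=255, ERR=-1967075/16384
(1,0): OLD=5201/64 → NEW=0, ERR=5201/64
(1,1): OLD=84439/512 → NEW=255, ERR=-46121/512
(1,2): OLD=1387523/16384 → NEW=0, ERR=1387523/16384
(1,3): OLD=6674423/65536 → NEW=0, ERR=6674423/65536
(1,4): OLD=139790533/1048576 → NEW=255, ERR=-127596347/1048576
(2,0): OLD=1265709/8192 → NEW=255, ERR=-823251/8192
(2,1): OLD=21716447/262144 → NEW=0, ERR=21716447/262144
(2,2): OLD=793452445/4194304 → NEW=255, ERR=-276095075/4194304
(2,3): OLD=9898835527/67108864 → NEW=255, ERR=-7213924793/67108864
(2,4): OLD=40060356145/1073741824 → NEW=0, ERR=40060356145/1073741824
(3,0): OLD=348665277/4194304 → NEW=0, ERR=348665277/4194304
(3,1): OLD=6732137305/33554432 → NEW=255, ERR=-1824242855/33554432
(3,2): OLD=100573129155/1073741824 → NEW=0, ERR=100573129155/1073741824
(3,3): OLD=357057280323/2147483648 → NEW=255, ERR=-190551049917/2147483648
(3,4): OLD=3405745821599/34359738368 → NEW=0, ERR=3405745821599/34359738368
(4,0): OLD=73972133779/536870912 → NEW=255, ERR=-62929948781/536870912
(4,1): OLD=1485822290931/17179869184 → NEW=0, ERR=1485822290931/17179869184
(4,2): OLD=49223252545757/274877906944 → NEW=255, ERR=-20870613724963/274877906944
(4,3): OLD=494746582914931/4398046511104 → NEW=0, ERR=494746582914931/4398046511104
(4,4): OLD=13556166668962213/70368744177664 → NEW=255, ERR=-4387863096342107/70368744177664
(5,0): OLD=25999634366393/274877906944 → NEW=0, ERR=25999634366393/274877906944
(5,1): OLD=307524787210571/2199023255552 → NEW=255, ERR=-253226142955189/2199023255552
(5,2): OLD=3194088364376195/70368744177664 → NEW=0, ERR=3194088364376195/70368744177664
(5,3): OLD=56175440945718365/281474976710656 → NEW=255, ERR=-15600678115498915/281474976710656
(5,4): OLD=357119329346198575/4503599627370496 → NEW=0, ERR=357119329346198575/4503599627370496
Output grid:
  Row 0: #..##  (2 black, running=2)
  Row 1: .#..#  (3 black, running=5)
  Row 2: #.##.  (2 black, running=7)
  Row 3: .#.#.  (3 black, running=10)
  Row 4: #.#.#  (2 black, running=12)
  Row 5: .#.#.  (3 black, running=15)

Answer: 15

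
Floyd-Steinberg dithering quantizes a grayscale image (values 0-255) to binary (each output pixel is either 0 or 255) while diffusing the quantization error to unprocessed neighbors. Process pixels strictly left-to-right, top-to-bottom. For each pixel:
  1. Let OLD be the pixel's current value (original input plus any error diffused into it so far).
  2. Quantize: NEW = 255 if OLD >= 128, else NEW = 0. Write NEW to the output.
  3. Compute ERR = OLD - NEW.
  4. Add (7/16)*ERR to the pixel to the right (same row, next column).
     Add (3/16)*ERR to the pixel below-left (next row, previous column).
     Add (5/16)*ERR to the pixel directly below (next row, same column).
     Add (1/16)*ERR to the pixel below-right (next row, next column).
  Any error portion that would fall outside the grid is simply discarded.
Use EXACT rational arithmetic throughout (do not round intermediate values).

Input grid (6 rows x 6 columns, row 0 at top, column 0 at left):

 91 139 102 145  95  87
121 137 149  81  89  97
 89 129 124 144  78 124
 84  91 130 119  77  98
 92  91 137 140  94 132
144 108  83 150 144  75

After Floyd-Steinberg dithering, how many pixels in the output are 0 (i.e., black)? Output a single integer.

Answer: 21

Derivation:
(0,0): OLD=91 → NEW=0, ERR=91
(0,1): OLD=2861/16 → NEW=255, ERR=-1219/16
(0,2): OLD=17579/256 → NEW=0, ERR=17579/256
(0,3): OLD=716973/4096 → NEW=255, ERR=-327507/4096
(0,4): OLD=3933371/65536 → NEW=0, ERR=3933371/65536
(0,5): OLD=118759709/1048576 → NEW=0, ERR=118759709/1048576
(1,0): OLD=34599/256 → NEW=255, ERR=-30681/256
(1,1): OLD=162449/2048 → NEW=0, ERR=162449/2048
(1,2): OLD=12150885/65536 → NEW=255, ERR=-4560795/65536
(1,3): OLD=10777217/262144 → NEW=0, ERR=10777217/262144
(1,4): OLD=2382041315/16777216 → NEW=255, ERR=-1896148765/16777216
(1,5): OLD=23272917573/268435456 → NEW=0, ERR=23272917573/268435456
(2,0): OLD=2176459/32768 → NEW=0, ERR=2176459/32768
(2,1): OLD=170191849/1048576 → NEW=255, ERR=-97195031/1048576
(2,2): OLD=1247646459/16777216 → NEW=0, ERR=1247646459/16777216
(2,3): OLD=21990465251/134217728 → NEW=255, ERR=-12235055389/134217728
(2,4): OLD=92879395369/4294967296 → NEW=0, ERR=92879395369/4294967296
(2,5): OLD=10547790204847/68719476736 → NEW=255, ERR=-6975676362833/68719476736
(3,0): OLD=1465934491/16777216 → NEW=0, ERR=1465934491/16777216
(3,1): OLD=15885425919/134217728 → NEW=0, ERR=15885425919/134217728
(3,2): OLD=195565291949/1073741824 → NEW=255, ERR=-78238873171/1073741824
(3,3): OLD=4627356100167/68719476736 → NEW=0, ERR=4627356100167/68719476736
(3,4): OLD=48646431110887/549755813888 → NEW=0, ERR=48646431110887/549755813888
(3,5): OLD=935403642046505/8796093022208 → NEW=0, ERR=935403642046505/8796093022208
(4,0): OLD=303862153013/2147483648 → NEW=255, ERR=-243746177227/2147483648
(4,1): OLD=2409553400241/34359738368 → NEW=0, ERR=2409553400241/34359738368
(4,2): OLD=181345807564995/1099511627776 → NEW=255, ERR=-99029657517885/1099511627776
(4,3): OLD=2351648912144623/17592186044416 → NEW=255, ERR=-2134358529181457/17592186044416
(4,4): OLD=26098592098195167/281474976710656 → NEW=0, ERR=26098592098195167/281474976710656
(4,5): OLD=951736850956486585/4503599627370496 → NEW=255, ERR=-196681054022989895/4503599627370496
(5,0): OLD=66893803222435/549755813888 → NEW=0, ERR=66893803222435/549755813888
(5,1): OLD=2800110866655699/17592186044416 → NEW=255, ERR=-1685896574670381/17592186044416
(5,2): OLD=-765304901879999/140737488355328 → NEW=0, ERR=-765304901879999/140737488355328
(5,3): OLD=547021177114744795/4503599627370496 → NEW=0, ERR=547021177114744795/4503599627370496
(5,4): OLD=1894611275447628379/9007199254740992 → NEW=255, ERR=-402224534511324581/9007199254740992
(5,5): OLD=6861411771022264727/144115188075855872 → NEW=0, ERR=6861411771022264727/144115188075855872
Output grid:
  Row 0: .#.#..  (4 black, running=4)
  Row 1: #.#.#.  (3 black, running=7)
  Row 2: .#.#.#  (3 black, running=10)
  Row 3: ..#...  (5 black, running=15)
  Row 4: #.##.#  (2 black, running=17)
  Row 5: .#..#.  (4 black, running=21)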